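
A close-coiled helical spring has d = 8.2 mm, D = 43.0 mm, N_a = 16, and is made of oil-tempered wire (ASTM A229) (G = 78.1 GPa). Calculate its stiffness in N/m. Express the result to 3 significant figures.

34700 N/m

k = Gd⁴/(8D³N_a) = (78.1×10³ × 8.2⁴) / (8 × 43.0³ × 16)
  = 3.53107e+08 / 1.01769e+07 = 34.697 N/mm = 34697 N/m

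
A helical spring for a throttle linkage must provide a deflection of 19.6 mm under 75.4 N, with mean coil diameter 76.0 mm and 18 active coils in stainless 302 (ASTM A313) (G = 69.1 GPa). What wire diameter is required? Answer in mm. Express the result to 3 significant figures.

Required rate k = F/δ = 75.4/19.6 = 3.8469 N/mm
d = (8D³N_a·k / G)^(1/4) = (8·76.0³·18·3.8469 / (69.1×10³))^0.25
  = (3519.2)^0.25 = 7.7021 mm

7.70 mm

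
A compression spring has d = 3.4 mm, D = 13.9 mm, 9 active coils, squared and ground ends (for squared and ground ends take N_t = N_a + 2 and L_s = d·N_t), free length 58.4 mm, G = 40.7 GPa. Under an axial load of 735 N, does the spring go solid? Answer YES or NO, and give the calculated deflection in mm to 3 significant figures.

YES, δ = 26.1 mm

k = Gd⁴/(8D³N_a) = (40.7×10³)(3.4⁴)/(8·13.9³·9) = 28.128 N/mm
N_t = 11; L_s = 3.4·11 = 37.4 mm; δ_solid = L₀ − L_s = 58.4 − 37.4 = 21 mm
δ = F/k = 735/28.128 = 26.131 mm
δ ≥ δ_solid → spring goes solid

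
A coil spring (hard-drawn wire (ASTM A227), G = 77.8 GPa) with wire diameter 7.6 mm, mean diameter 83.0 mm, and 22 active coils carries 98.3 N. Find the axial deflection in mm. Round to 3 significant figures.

k = Gd⁴/(8D³N_a) = (77.8×10³)(7.6⁴)/(8·83.0³·22) = 2.5792 N/mm
δ = F/k = 98.3 / 2.5792 = 38.112 mm

38.1 mm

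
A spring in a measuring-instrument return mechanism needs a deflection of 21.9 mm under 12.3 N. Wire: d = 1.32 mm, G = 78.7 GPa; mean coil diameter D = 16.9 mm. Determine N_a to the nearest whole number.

Required rate k = F/δ = 12.3/21.9 = 0.56164 N/mm
N_a = Gd⁴/(8D³k) = (78.7×10³ × 1.32⁴)/(8 × 16.9³ × 0.56164)
    = 238930 / 21687.6 = 11.02 → 11 coils

11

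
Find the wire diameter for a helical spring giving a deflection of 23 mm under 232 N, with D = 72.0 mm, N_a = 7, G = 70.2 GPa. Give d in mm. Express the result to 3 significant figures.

Required rate k = F/δ = 232/23 = 10.087 N/mm
d = (8D³N_a·k / G)^(1/4) = (8·72.0³·7·10.087 / (70.2×10³))^0.25
  = (3003.4)^0.25 = 7.4029 mm

7.40 mm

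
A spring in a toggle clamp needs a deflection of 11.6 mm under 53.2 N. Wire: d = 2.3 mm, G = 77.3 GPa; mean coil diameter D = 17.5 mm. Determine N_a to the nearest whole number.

Required rate k = F/δ = 53.2/11.6 = 4.5862 N/mm
N_a = Gd⁴/(8D³k) = (77.3×10³ × 2.3⁴)/(8 × 17.5³ × 4.5862)
    = 2.16317e+06 / 196634 = 11 → 11 coils

11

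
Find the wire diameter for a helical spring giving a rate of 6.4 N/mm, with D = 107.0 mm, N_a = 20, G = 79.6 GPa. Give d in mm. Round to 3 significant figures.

11.2 mm

d = (8D³N_a·k / G)^(1/4) = (8·107.0³·20·6.4 / (79.6×10³))^0.25
  = (15759)^0.25 = 11.2043 mm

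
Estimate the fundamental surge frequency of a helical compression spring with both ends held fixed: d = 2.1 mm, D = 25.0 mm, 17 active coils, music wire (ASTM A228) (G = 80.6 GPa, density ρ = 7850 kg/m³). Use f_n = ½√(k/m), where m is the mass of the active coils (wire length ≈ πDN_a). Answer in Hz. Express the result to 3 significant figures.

71.3 Hz

k = Gd⁴/(8D³N_a) = (80.6×10³)(2.1⁴)/(8·25.0³·17) = 0.73765 N/mm = 737.65 N/m
Wire length L = πDN_a = π·25.0·17 = 1335.2 mm
m = ρ·(πd²/4)·L = 7850 × 3.4636×10⁻⁶ m² × 1.3352 m = 0.036303 kg
f_n = ½√(k/m) = 0.5·√(737.65/0.036303) = 0.5·√(20320) = 71.274 Hz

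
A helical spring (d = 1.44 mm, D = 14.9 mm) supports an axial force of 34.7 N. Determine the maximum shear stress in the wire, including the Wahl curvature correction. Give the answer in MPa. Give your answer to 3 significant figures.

Spring index C = D/d = 14.9/1.44 = 10.3472
K_W = (4C−1)/(4C−4) + 0.615/C = 40.389/37.389 + 0.0594 = 1.1397
τ₀ = 8FD/(πd³) = 8·34.7·14.9/(π·1.44³) = 4136.24/9.3807 = 440.93 MPa
τ_max = K·τ₀ = 1.1397 × 440.93 = 502.51 MPa

503 MPa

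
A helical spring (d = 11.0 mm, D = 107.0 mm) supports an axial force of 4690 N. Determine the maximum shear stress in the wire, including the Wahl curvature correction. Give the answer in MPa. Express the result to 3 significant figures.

1100 MPa

Spring index C = D/d = 107.0/11.0 = 9.7273
K_W = (4C−1)/(4C−4) + 0.615/C = 37.909/34.909 + 0.0632 = 1.1492
τ₀ = 8FD/(πd³) = 8·4690·107.0/(π·11.0³) = 4.01464e+06/4181.5 = 960.1 MPa
τ_max = K·τ₀ = 1.1492 × 960.1 = 1103.3 MPa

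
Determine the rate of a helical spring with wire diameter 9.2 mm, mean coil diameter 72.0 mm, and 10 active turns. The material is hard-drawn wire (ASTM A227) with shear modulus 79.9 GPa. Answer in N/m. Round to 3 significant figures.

k = Gd⁴/(8D³N_a) = (79.9×10³ × 9.2⁴) / (8 × 72.0³ × 10)
  = 5.72398e+08 / 2.98598e+07 = 19.169 N/mm = 19169 N/m

19200 N/m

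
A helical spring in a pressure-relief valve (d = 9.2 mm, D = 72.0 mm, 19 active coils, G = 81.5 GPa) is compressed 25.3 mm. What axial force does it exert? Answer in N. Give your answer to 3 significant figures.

k = Gd⁴/(8D³N_a) = (81.5×10³)(9.2⁴)/(8·72.0³·19) = 10.291 N/mm
F = k·δ = 10.291 × 25.3 = 260.37 N

260 N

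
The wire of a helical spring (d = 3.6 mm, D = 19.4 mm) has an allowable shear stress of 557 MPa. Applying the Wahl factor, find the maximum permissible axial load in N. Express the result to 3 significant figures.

C = D/d = 19.4/3.6 = 5.3889
K_W = (4C−1)/(4C−4) + 0.615/C = 20.556/17.556 + 0.1141 = 1.2850
τ_max = K·8FD/(πd³) → F_max = τ_allow·πd³/(8DK)
F_max = 557·π·3.6³/(8·19.4·1.2850) = 81642/199.43 = 409.37 N

409 N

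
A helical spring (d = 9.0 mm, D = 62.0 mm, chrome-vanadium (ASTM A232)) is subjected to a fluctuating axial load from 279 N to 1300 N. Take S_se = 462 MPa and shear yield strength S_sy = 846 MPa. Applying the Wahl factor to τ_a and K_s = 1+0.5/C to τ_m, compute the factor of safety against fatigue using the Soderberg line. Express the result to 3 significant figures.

C = D/d = 62.0/9.0 = 6.8889; K_W = (4C−1)/(4C−4)+0.615/C = 1.2166; K_s = 1+0.5/C = 1.0726
F_a = (F_max−F_min)/2 = 510.5 N; F_m = (F_max+F_min)/2 = 789.5 N
τ_a = K_W·8F_aD/(πd³) = 1.2166 × 110.56 = 134.51 MPa
τ_m = K_s·8F_mD/(πd³) = 1.0726 × 170.98 = 183.39 MPa
Soderberg: 1/n_f = τ_a/S_se + τ_m/S_sy = 134.51/462 + 183.39/846 = 0.29115 + 0.21678 = 0.50793
n_f = 1/0.50793 = 1.969

1.97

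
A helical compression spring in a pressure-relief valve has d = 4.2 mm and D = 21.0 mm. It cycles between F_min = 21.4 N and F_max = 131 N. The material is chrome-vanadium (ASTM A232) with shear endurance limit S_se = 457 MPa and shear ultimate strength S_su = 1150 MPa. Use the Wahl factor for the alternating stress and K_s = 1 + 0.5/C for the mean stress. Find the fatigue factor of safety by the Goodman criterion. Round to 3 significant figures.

C = D/d = 21.0/4.2 = 5.0000; K_W = (4C−1)/(4C−4)+0.615/C = 1.3105; K_s = 1+0.5/C = 1.1000
F_a = (F_max−F_min)/2 = 54.8 N; F_m = (F_max+F_min)/2 = 76.2 N
τ_a = K_W·8F_aD/(πd³) = 1.3105 × 39.554 = 51.836 MPa
τ_m = K_s·8F_mD/(πd³) = 1.1000 × 55 = 60.501 MPa
Goodman: 1/n_f = τ_a/S_se + τ_m/S_su = 51.836/457 + 60.501/1150 = 0.11343 + 0.05261 = 0.16604
n_f = 1/0.16604 = 6.023

6.02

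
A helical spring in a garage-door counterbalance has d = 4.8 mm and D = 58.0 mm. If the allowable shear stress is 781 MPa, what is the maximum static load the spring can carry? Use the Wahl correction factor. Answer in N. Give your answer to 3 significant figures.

C = D/d = 58.0/4.8 = 12.0833
K_W = (4C−1)/(4C−4) + 0.615/C = 47.333/44.333 + 0.0509 = 1.1186
τ_max = K·8FD/(πd³) → F_max = τ_allow·πd³/(8DK)
F_max = 781·π·4.8³/(8·58.0·1.1186) = 2.7135e+05/519.01 = 522.81 N

523 N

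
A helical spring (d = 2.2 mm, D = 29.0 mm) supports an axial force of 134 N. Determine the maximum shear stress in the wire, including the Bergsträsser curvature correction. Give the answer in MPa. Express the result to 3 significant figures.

Spring index C = D/d = 29.0/2.2 = 13.1818
K_B = (4C+2)/(4C−3) = 54.727/49.727 = 1.1005
τ₀ = 8FD/(πd³) = 8·134·29.0/(π·2.2³) = 31088/33.452 = 929.34 MPa
τ_max = K·τ₀ = 1.1005 × 929.34 = 1022.8 MPa

1020 MPa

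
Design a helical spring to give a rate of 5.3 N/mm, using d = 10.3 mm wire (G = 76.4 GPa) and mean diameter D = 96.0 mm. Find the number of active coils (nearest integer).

N_a = Gd⁴/(8D³k) = (76.4×10³ × 10.3⁴)/(8 × 96.0³ × 5.3)
    = 8.59889e+08 / 3.75128e+07 = 22.92 → 23 coils

23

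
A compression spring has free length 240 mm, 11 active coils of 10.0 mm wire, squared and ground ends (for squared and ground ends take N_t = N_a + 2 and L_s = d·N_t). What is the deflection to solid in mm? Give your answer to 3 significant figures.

N_t = 13; L_s = 10.0·13 = 130 mm
δ_solid = L₀ − L_s = 240 − 130 = 110 mm

110 mm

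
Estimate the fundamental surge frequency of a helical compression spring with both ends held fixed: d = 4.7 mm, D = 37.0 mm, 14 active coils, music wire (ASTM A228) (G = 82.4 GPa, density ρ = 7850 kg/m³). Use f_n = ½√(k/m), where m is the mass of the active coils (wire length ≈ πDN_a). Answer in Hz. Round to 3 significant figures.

89.4 Hz

k = Gd⁴/(8D³N_a) = (82.4×10³)(4.7⁴)/(8·37.0³·14) = 7.0875 N/mm = 7087.5 N/m
Wire length L = πDN_a = π·37.0·14 = 1627.3 mm
m = ρ·(πd²/4)·L = 7850 × 17.349×10⁻⁶ m² × 1.6273 m = 0.22163 kg
f_n = ½√(k/m) = 0.5·√(7087.5/0.22163) = 0.5·√(31979) = 89.413 Hz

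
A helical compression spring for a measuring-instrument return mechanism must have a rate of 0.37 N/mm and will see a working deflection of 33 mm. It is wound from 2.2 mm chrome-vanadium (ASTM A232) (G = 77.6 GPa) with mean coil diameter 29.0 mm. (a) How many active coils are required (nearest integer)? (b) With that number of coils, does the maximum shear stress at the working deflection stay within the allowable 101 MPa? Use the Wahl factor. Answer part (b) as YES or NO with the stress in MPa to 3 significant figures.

(a) 25 coils; (b) YES, τ_max = 94.5 MPa

N_a = Gd⁴/(8D³k) = (77.6×10³)(2.2⁴)/(8·29.0³·0.37) = 25.18 → N_a = 25
Actual rate k = Gd⁴/(8D³·25) = 0.37267 N/mm
Working load F = kδ = 0.37267·33 = 12.298 N
C = 29.0/2.2 = 13.1818; K_W = (4C−1)/(4C−4)+0.615/C = 1.1082
τ_max = K_W·8FD/(πd³) = 1.1082·85.293 = 94.523 MPa
τ_max ≤ 101 MPa → acceptable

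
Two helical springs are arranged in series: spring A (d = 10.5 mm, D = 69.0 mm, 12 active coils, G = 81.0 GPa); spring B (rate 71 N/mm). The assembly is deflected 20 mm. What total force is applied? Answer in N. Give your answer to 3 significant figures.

434 N

k_A = Gd⁴/(8D³N_a) = (81.0×10³)(10.5⁴)/(8·69.0³·12) = 31.219 N/mm
Series: 1/k_eq = 1/31.219 + 1/71 = 0.046116; k_eq = 21.684 N/mm
F = k_eq·δ = 21.684·20 = 433.69 N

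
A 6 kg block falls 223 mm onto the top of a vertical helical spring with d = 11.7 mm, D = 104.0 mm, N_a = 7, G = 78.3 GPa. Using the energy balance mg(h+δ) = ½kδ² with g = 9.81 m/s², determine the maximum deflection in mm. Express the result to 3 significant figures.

k = Gd⁴/(8D³N_a) = (78.3×10³)(11.7⁴)/(8·104.0³·7) = 23.293 N/mm
W = mg = 6 × 9.81 = 58.86 N
½kδ² − Wδ − Wh = 0 → δ = (W + √(W² + 2kWh))/k
δ = (58.86 + √(3464.5 + 611466))/23.293 = (58.86 + 784.18)/23.293 = 36.193 mm

36.2 mm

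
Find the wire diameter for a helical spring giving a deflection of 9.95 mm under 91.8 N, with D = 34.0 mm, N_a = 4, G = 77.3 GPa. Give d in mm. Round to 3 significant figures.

3.50 mm

Required rate k = F/δ = 91.8/9.95 = 9.2261 N/mm
d = (8D³N_a·k / G)^(1/4) = (8·34.0³·4·9.2261 / (77.3×10³))^0.25
  = (150.12)^0.25 = 3.5003 mm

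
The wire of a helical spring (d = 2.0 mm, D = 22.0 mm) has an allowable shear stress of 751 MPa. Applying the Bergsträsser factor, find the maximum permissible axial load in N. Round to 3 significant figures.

95.6 N

C = D/d = 22.0/2.0 = 11.0000
K_B = (4C+2)/(4C−3) = 46.000/41.000 = 1.1220
τ_max = K·8FD/(πd³) → F_max = τ_allow·πd³/(8DK)
F_max = 751·π·2.0³/(8·22.0·1.1220) = 18875/197.46 = 95.586 N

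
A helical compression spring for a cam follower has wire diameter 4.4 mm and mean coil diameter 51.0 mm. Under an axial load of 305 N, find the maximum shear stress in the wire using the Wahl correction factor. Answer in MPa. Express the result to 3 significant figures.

523 MPa

Spring index C = D/d = 51.0/4.4 = 11.5909
K_W = (4C−1)/(4C−4) + 0.615/C = 45.364/42.364 + 0.0531 = 1.1239
τ₀ = 8FD/(πd³) = 8·305·51.0/(π·4.4³) = 124440/267.61 = 465 MPa
τ_max = K·τ₀ = 1.1239 × 465 = 522.6 MPa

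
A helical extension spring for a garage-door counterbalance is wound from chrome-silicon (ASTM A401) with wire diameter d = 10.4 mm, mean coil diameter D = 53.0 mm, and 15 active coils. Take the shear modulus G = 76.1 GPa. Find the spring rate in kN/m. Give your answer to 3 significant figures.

k = Gd⁴/(8D³N_a) = (76.1×10³ × 10.4⁴) / (8 × 53.0³ × 15)
  = 8.90262e+08 / 1.78652e+07 = 49.832 N/mm

49.8 kN/m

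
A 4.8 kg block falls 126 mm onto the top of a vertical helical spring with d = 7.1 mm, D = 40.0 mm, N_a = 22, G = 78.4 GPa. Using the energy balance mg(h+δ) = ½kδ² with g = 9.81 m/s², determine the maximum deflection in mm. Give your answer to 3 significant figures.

k = Gd⁴/(8D³N_a) = (78.4×10³)(7.1⁴)/(8·40.0³·22) = 17.687 N/mm
W = mg = 4.8 × 9.81 = 47.088 N
½kδ² − Wδ − Wh = 0 → δ = (W + √(W² + 2kWh))/k
δ = (47.088 + √(2217.3 + 209878))/17.687 = (47.088 + 460.54)/17.687 = 28.7 mm

28.7 mm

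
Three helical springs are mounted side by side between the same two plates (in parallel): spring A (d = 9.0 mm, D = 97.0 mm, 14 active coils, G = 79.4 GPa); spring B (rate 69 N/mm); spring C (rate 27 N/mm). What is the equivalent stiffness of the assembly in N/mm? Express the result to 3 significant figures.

101 N/mm

k_A = Gd⁴/(8D³N_a) = (79.4×10³)(9.0⁴)/(8·97.0³·14) = 5.0963 N/mm
Parallel: k_eq = 5.0963 + 69 + 27 = 101.1 N/mm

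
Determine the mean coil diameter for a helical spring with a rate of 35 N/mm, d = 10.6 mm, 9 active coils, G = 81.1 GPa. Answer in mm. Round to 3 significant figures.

D = (Gd⁴/(8N_a·k))^(1/3) = (81.1×10³·10.6⁴/(8·9·35))^(1/3)
  = (406297)^(1/3) = 74.0653 mm

74.1 mm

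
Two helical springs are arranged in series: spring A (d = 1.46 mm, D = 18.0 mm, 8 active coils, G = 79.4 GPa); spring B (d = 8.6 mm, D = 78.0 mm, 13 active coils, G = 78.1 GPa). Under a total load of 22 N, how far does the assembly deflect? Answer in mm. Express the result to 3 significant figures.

25.3 mm

k_A = Gd⁴/(8D³N_a) = (79.4×10³)(1.46⁴)/(8·18.0³·8) = 0.96657 N/mm
k_B = Gd⁴/(8D³N_a) = (78.1×10³)(8.6⁴)/(8·78.0³·13) = 8.6562 N/mm
Series: 1/k_eq = 1/0.96657 + 1/8.6562 = 1.1501; k_eq = 0.86948 N/mm
δ = F/k_eq = 22/0.86948 = 25.302 mm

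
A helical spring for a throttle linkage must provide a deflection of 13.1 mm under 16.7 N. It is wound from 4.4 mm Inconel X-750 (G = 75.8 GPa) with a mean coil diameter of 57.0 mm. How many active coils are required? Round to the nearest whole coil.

15

Required rate k = F/δ = 16.7/13.1 = 1.2748 N/mm
N_a = Gd⁴/(8D³k) = (75.8×10³ × 4.4⁴)/(8 × 57.0³ × 1.2748)
    = 2.84106e+07 / 1.88869e+06 = 15.04 → 15 coils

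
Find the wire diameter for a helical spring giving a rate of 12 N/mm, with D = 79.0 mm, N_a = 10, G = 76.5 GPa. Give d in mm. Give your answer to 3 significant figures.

8.87 mm

d = (8D³N_a·k / G)^(1/4) = (8·79.0³·10·12 / (76.5×10³))^0.25
  = (6187.2)^0.25 = 8.8690 mm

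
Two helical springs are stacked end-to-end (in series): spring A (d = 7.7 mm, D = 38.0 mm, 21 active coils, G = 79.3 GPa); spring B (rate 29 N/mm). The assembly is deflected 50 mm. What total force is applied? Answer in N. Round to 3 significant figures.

740 N

k_A = Gd⁴/(8D³N_a) = (79.3×10³)(7.7⁴)/(8·38.0³·21) = 30.24 N/mm
Series: 1/k_eq = 1/30.24 + 1/29 = 0.067552; k_eq = 14.803 N/mm
F = k_eq·δ = 14.803·50 = 740.17 N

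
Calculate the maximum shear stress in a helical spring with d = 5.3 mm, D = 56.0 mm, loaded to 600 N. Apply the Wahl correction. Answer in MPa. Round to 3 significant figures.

Spring index C = D/d = 56.0/5.3 = 10.5660
K_W = (4C−1)/(4C−4) + 0.615/C = 41.264/38.264 + 0.0582 = 1.1366
τ₀ = 8FD/(πd³) = 8·600·56.0/(π·5.3³) = 268800/467.71 = 574.71 MPa
τ_max = K·τ₀ = 1.1366 × 574.71 = 653.22 MPa

653 MPa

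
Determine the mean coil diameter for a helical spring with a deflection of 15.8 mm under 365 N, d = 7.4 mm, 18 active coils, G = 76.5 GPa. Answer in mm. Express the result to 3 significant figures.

Required rate k = F/δ = 365/15.8 = 23.101 N/mm
D = (Gd⁴/(8N_a·k))^(1/3) = (76.5×10³·7.4⁴/(8·18·23.101))^(1/3)
  = (68958.9)^(1/3) = 41.0075 mm

41.0 mm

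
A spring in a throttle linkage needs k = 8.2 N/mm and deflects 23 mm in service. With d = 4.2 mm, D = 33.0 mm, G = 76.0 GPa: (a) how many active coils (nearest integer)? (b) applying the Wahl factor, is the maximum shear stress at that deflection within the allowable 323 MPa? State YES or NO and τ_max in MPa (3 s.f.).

N_a = Gd⁴/(8D³k) = (76.0×10³)(4.2⁴)/(8·33.0³·8.2) = 10.03 → N_a = 10
Actual rate k = Gd⁴/(8D³·10) = 8.2258 N/mm
Working load F = kδ = 8.2258·23 = 189.19 N
C = 33.0/4.2 = 7.8571; K_W = (4C−1)/(4C−4)+0.615/C = 1.1876
τ_max = K_W·8FD/(πd³) = 1.1876·214.59 = 254.86 MPa
τ_max ≤ 323 MPa → acceptable

(a) 10 coils; (b) YES, τ_max = 255 MPa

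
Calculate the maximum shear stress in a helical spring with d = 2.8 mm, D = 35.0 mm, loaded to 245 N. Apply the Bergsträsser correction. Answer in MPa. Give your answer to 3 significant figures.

Spring index C = D/d = 35.0/2.8 = 12.5000
K_B = (4C+2)/(4C−3) = 52.000/47.000 = 1.1064
τ₀ = 8FD/(πd³) = 8·245·35.0/(π·2.8³) = 68600/68.964 = 994.72 MPa
τ_max = K·τ₀ = 1.1064 × 994.72 = 1100.5 MPa

1100 MPa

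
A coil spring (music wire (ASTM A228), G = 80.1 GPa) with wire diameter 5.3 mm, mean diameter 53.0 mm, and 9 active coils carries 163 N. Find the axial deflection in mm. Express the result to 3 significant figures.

27.6 mm

k = Gd⁴/(8D³N_a) = (80.1×10³)(5.3⁴)/(8·53.0³·9) = 5.8962 N/mm
δ = F/k = 163 / 5.8962 = 27.645 mm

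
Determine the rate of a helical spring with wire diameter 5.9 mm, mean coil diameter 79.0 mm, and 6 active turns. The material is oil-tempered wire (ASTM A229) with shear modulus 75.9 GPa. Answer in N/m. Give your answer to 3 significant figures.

3890 N/m

k = Gd⁴/(8D³N_a) = (75.9×10³ × 5.9⁴) / (8 × 79.0³ × 6)
  = 9.19708e+07 / 2.36659e+07 = 3.8862 N/mm = 3886.2 N/m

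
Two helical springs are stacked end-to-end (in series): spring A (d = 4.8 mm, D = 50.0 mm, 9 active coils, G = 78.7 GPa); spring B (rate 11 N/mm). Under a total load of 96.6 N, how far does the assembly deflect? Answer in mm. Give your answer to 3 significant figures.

k_A = Gd⁴/(8D³N_a) = (78.7×10³)(4.8⁴)/(8·50.0³·9) = 4.6419 N/mm
Series: 1/k_eq = 1/4.6419 + 1/11 = 0.30634; k_eq = 3.2644 N/mm
δ = F/k_eq = 96.6/3.2644 = 29.592 mm

29.6 mm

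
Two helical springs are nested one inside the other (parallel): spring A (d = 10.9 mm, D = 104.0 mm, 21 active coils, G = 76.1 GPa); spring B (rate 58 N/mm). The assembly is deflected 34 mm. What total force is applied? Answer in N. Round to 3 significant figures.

k_A = Gd⁴/(8D³N_a) = (76.1×10³)(10.9⁴)/(8·104.0³·21) = 5.6844 N/mm
Parallel: k_eq = 5.6844 + 58 = 63.684 N/mm
F = k_eq·δ = 63.684·34 = 2165.3 N

2170 N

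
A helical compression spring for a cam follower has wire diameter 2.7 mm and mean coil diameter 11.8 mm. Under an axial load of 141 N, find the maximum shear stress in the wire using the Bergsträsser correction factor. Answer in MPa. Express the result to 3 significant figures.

Spring index C = D/d = 11.8/2.7 = 4.3704
K_B = (4C+2)/(4C−3) = 19.481/14.481 = 1.3453
τ₀ = 8FD/(πd³) = 8·141·11.8/(π·2.7³) = 13310.4/61.836 = 215.25 MPa
τ_max = K·τ₀ = 1.3453 × 215.25 = 289.57 MPa

290 MPa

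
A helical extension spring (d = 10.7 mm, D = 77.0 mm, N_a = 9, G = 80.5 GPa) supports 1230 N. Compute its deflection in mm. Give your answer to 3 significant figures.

k = Gd⁴/(8D³N_a) = (80.5×10³)(10.7⁴)/(8·77.0³·9) = 32.102 N/mm
δ = F/k = 1230 / 32.102 = 38.316 mm

38.3 mm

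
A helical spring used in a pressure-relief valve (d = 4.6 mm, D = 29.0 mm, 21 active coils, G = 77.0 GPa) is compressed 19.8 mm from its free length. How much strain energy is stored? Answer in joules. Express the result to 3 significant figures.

k = Gd⁴/(8D³N_a) = (77.0×10³)(4.6⁴)/(8·29.0³·21) = 8.4143 N/mm
U = ½kδ² = 0.5 × 8.4143 × 19.8² = 1649.4 N·mm = 1.6494 J

1.65 J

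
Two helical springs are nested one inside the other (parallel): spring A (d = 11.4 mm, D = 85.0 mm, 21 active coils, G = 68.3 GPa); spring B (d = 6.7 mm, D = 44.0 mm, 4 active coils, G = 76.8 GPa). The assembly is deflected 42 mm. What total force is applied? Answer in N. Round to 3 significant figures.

k_A = Gd⁴/(8D³N_a) = (68.3×10³)(11.4⁴)/(8·85.0³·21) = 11.181 N/mm
k_B = Gd⁴/(8D³N_a) = (76.8×10³)(6.7⁴)/(8·44.0³·4) = 56.774 N/mm
Parallel: k_eq = 11.181 + 56.774 = 67.955 N/mm
F = k_eq·δ = 67.955·42 = 2854.1 N

2850 N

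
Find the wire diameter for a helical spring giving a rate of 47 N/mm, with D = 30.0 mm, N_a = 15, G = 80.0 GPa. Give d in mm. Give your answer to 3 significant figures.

6.61 mm

d = (8D³N_a·k / G)^(1/4) = (8·30.0³·15·47 / (80.0×10³))^0.25
  = (1903.5)^0.25 = 6.6052 mm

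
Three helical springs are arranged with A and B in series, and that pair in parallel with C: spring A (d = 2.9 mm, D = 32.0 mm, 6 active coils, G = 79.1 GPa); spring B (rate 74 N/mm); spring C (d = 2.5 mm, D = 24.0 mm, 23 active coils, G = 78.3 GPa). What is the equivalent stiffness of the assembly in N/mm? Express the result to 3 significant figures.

4.60 N/mm

k_A = Gd⁴/(8D³N_a) = (79.1×10³)(2.9⁴)/(8·32.0³·6) = 3.5569 N/mm
k_C = Gd⁴/(8D³N_a) = (78.3×10³)(2.5⁴)/(8·24.0³·23) = 1.2025 N/mm
Springs A,B series: k_AB = 1/(1/3.5569+1/74) = 3.3938 N/mm; parallel with C: k_eq = 3.3938+1.2025 = 4.5963 N/mm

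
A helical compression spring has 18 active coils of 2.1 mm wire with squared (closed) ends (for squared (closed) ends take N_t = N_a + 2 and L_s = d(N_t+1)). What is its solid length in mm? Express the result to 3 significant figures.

squared (closed) ends: N_t = N_a + 2 = 18 + 2 = 20
L_s = d·(N_t+1) = 2.1 × 21 = 44.1 mm

44.1 mm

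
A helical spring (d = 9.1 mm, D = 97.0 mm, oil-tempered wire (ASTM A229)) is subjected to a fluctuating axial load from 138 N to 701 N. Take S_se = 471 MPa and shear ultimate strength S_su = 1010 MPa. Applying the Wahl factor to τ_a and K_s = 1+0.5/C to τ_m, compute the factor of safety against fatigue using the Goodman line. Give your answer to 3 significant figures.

2.74

C = D/d = 97.0/9.1 = 10.6593; K_W = (4C−1)/(4C−4)+0.615/C = 1.1353; K_s = 1+0.5/C = 1.0469
F_a = (F_max−F_min)/2 = 281.5 N; F_m = (F_max+F_min)/2 = 419.5 N
τ_a = K_W·8F_aD/(πd³) = 1.1353 × 92.271 = 104.76 MPa
τ_m = K_s·8F_mD/(πd³) = 1.0469 × 137.51 = 143.96 MPa
Goodman: 1/n_f = τ_a/S_se + τ_m/S_su = 104.76/471 + 143.96/1010 = 0.22242 + 0.14253 = 0.36495
n_f = 1/0.36495 = 2.74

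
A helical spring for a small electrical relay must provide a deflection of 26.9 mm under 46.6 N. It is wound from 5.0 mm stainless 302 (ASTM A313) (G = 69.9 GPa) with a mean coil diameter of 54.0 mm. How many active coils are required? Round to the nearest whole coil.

20

Required rate k = F/δ = 46.6/26.9 = 1.7323 N/mm
N_a = Gd⁴/(8D³k) = (69.9×10³ × 5.0⁴)/(8 × 54.0³ × 1.7323)
    = 4.36875e+07 / 2.18225e+06 = 20.02 → 20 coils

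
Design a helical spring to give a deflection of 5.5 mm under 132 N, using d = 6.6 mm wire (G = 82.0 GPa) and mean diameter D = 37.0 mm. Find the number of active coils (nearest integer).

16

Required rate k = F/δ = 132/5.5 = 24 N/mm
N_a = Gd⁴/(8D³k) = (82.0×10³ × 6.6⁴)/(8 × 37.0³ × 24)
    = 1.55593e+08 / 9.72538e+06 = 16 → 16 coils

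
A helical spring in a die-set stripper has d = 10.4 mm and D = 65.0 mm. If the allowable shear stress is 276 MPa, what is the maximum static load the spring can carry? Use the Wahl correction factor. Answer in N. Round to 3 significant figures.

1510 N

C = D/d = 65.0/10.4 = 6.2500
K_W = (4C−1)/(4C−4) + 0.615/C = 24.000/21.000 + 0.0984 = 1.2413
τ_max = K·8FD/(πd³) → F_max = τ_allow·πd³/(8DK)
F_max = 276·π·10.4³/(8·65.0·1.2413) = 9.7535e+05/645.45 = 1511.1 N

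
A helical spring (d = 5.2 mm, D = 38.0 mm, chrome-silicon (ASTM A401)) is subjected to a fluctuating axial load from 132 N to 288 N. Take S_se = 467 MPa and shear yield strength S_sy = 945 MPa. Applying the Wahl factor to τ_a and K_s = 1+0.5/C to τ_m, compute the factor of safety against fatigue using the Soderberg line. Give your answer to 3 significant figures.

C = D/d = 38.0/5.2 = 7.3077; K_W = (4C−1)/(4C−4)+0.615/C = 1.2031; K_s = 1+0.5/C = 1.0684
F_a = (F_max−F_min)/2 = 78 N; F_m = (F_max+F_min)/2 = 210 N
τ_a = K_W·8F_aD/(πd³) = 1.2031 × 53.679 = 64.58 MPa
τ_m = K_s·8F_mD/(πd³) = 1.0684 × 144.52 = 154.41 MPa
Soderberg: 1/n_f = τ_a/S_se + τ_m/S_sy = 64.58/467 + 154.41/945 = 0.13829 + 0.16340 = 0.30168
n_f = 1/0.30168 = 3.315

3.31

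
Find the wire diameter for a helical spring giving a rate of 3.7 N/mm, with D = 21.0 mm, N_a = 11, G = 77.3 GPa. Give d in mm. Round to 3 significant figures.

d = (8D³N_a·k / G)^(1/4) = (8·21.0³·11·3.7 / (77.3×10³))^0.25
  = (39.009)^0.25 = 2.4991 mm

2.50 mm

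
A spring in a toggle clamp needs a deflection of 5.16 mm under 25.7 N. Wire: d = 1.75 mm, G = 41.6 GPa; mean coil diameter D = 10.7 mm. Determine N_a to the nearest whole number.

8

Required rate k = F/δ = 25.7/5.16 = 4.9806 N/mm
N_a = Gd⁴/(8D³k) = (41.6×10³ × 1.75⁴)/(8 × 10.7³ × 4.9806)
    = 390162 / 48811.8 = 7.993 → 8 coils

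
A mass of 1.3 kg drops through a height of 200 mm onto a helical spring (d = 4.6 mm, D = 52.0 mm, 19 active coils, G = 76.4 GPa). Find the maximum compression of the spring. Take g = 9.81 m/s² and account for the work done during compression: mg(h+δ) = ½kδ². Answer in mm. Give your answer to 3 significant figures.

65.0 mm

k = Gd⁴/(8D³N_a) = (76.4×10³)(4.6⁴)/(8·52.0³·19) = 1.6006 N/mm
W = mg = 1.3 × 9.81 = 12.753 N
½kδ² − Wδ − Wh = 0 → δ = (W + √(W² + 2kWh))/k
δ = (12.753 + √(162.64 + 8164.76))/1.6006 = (12.753 + 91.255)/1.6006 = 64.982 mm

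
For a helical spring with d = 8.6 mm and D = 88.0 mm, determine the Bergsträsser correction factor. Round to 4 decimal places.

1.1318

C = D/d = 88.0/8.6 = 10.2326
K_B = (4C+2)/(4C−3) = 42.930/37.930 = 1.1318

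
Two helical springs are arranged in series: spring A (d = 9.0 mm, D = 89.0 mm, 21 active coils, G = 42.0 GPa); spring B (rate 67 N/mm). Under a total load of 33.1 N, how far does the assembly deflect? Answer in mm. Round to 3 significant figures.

14.7 mm

k_A = Gd⁴/(8D³N_a) = (42.0×10³)(9.0⁴)/(8·89.0³·21) = 2.3267 N/mm
Series: 1/k_eq = 1/2.3267 + 1/67 = 0.44472; k_eq = 2.2486 N/mm
δ = F/k_eq = 33.1/2.2486 = 14.72 mm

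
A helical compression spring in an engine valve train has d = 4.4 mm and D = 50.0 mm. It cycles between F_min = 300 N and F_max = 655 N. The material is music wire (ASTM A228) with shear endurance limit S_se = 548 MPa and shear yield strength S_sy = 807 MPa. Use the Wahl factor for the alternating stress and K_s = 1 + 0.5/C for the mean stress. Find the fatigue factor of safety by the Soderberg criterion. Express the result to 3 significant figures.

0.681

C = D/d = 50.0/4.4 = 11.3636; K_W = (4C−1)/(4C−4)+0.615/C = 1.1265; K_s = 1+0.5/C = 1.0440
F_a = (F_max−F_min)/2 = 177.5 N; F_m = (F_max+F_min)/2 = 477.5 N
τ_a = K_W·8F_aD/(πd³) = 1.1265 × 265.31 = 298.87 MPa
τ_m = K_s·8F_mD/(πd³) = 1.0440 × 713.72 = 745.12 MPa
Soderberg: 1/n_f = τ_a/S_se + τ_m/S_sy = 298.87/548 + 745.12/807 = 0.54538 + 0.92332 = 1.4687
n_f = 1/1.4687 = 0.6809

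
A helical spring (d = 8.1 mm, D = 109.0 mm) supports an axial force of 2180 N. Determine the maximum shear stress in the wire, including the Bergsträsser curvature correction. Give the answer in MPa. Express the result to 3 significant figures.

Spring index C = D/d = 109.0/8.1 = 13.4568
K_B = (4C+2)/(4C−3) = 55.827/50.827 = 1.0984
τ₀ = 8FD/(πd³) = 8·2180·109.0/(π·8.1³) = 1.90096e+06/1669.6 = 1138.6 MPa
τ_max = K·τ₀ = 1.0984 × 1138.6 = 1250.6 MPa

1250 MPa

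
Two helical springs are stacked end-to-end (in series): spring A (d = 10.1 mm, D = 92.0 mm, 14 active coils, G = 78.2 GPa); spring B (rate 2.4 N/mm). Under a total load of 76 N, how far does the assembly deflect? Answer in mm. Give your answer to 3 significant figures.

39.8 mm

k_A = Gd⁴/(8D³N_a) = (78.2×10³)(10.1⁴)/(8·92.0³·14) = 9.3306 N/mm
Series: 1/k_eq = 1/9.3306 + 1/2.4 = 0.52384; k_eq = 1.909 N/mm
δ = F/k_eq = 76/1.909 = 39.812 mm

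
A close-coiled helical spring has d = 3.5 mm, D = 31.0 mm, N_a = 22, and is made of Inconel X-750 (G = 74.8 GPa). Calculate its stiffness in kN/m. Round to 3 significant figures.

2.14 kN/m

k = Gd⁴/(8D³N_a) = (74.8×10³ × 3.5⁴) / (8 × 31.0³ × 22)
  = 1.12247e+07 / 5.24322e+06 = 2.1408 N/mm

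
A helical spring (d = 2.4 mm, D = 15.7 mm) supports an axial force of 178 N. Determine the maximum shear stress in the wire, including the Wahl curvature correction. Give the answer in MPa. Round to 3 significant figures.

Spring index C = D/d = 15.7/2.4 = 6.5417
K_W = (4C−1)/(4C−4) + 0.615/C = 25.167/22.167 + 0.0940 = 1.2294
τ₀ = 8FD/(πd³) = 8·178·15.7/(π·2.4³) = 22356.8/43.429 = 514.79 MPa
τ_max = K·τ₀ = 1.2294 × 514.79 = 632.85 MPa

633 MPa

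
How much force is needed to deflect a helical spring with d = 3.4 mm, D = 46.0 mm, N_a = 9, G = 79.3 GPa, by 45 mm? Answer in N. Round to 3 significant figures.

68.0 N

k = Gd⁴/(8D³N_a) = (79.3×10³)(3.4⁴)/(8·46.0³·9) = 1.5121 N/mm
F = k·δ = 1.5121 × 45 = 68.045 N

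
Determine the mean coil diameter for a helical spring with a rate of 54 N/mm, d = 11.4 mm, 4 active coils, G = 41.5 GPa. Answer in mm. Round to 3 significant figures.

D = (Gd⁴/(8N_a·k))^(1/3) = (41.5×10³·11.4⁴/(8·4·54))^(1/3)
  = (405624)^(1/3) = 74.0243 mm

74.0 mm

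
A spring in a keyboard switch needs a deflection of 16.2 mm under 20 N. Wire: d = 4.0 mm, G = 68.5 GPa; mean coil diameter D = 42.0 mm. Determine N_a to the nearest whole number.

Required rate k = F/δ = 20/16.2 = 1.2346 N/mm
N_a = Gd⁴/(8D³k) = (68.5×10³ × 4.0⁴)/(8 × 42.0³ × 1.2346)
    = 1.7536e+07 / 731733 = 23.97 → 24 coils

24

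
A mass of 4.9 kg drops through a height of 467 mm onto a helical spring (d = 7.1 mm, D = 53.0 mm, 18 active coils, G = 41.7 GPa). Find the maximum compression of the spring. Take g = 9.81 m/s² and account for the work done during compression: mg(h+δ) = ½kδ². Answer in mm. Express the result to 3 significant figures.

106 mm

k = Gd⁴/(8D³N_a) = (41.7×10³)(7.1⁴)/(8·53.0³·18) = 4.9429 N/mm
W = mg = 4.9 × 9.81 = 48.069 N
½kδ² − Wδ − Wh = 0 → δ = (W + √(W² + 2kWh))/k
δ = (48.069 + √(2310.6 + 221917))/4.9429 = (48.069 + 473.53)/4.9429 = 105.52 mm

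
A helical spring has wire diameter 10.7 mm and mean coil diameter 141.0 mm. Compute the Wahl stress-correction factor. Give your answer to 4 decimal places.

1.1083

C = D/d = 141.0/10.7 = 13.1776
K_W = (4C−1)/(4C−4) + 0.615/C = 51.710/48.710 + 0.0467 = 1.1083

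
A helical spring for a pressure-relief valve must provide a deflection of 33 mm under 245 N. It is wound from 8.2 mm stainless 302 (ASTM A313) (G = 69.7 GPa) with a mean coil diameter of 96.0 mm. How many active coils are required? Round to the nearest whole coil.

6

Required rate k = F/δ = 245/33 = 7.4242 N/mm
N_a = Gd⁴/(8D³k) = (69.7×10³ × 8.2⁴)/(8 × 96.0³ × 7.4242)
    = 3.15129e+08 / 5.2548e+07 = 5.997 → 6 coils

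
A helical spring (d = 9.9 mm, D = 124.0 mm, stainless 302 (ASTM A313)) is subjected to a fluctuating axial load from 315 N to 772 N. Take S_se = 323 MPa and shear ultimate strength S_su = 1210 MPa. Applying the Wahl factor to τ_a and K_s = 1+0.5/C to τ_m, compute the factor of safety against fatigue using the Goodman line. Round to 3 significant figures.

2.45

C = D/d = 124.0/9.9 = 12.5253; K_W = (4C−1)/(4C−4)+0.615/C = 1.1142; K_s = 1+0.5/C = 1.0399
F_a = (F_max−F_min)/2 = 228.5 N; F_m = (F_max+F_min)/2 = 543.5 N
τ_a = K_W·8F_aD/(πd³) = 1.1142 × 74.361 = 82.851 MPa
τ_m = K_s·8F_mD/(πd³) = 1.0399 × 176.87 = 183.93 MPa
Goodman: 1/n_f = τ_a/S_se + τ_m/S_su = 82.851/323 + 183.93/1210 = 0.25650 + 0.15201 = 0.40851
n_f = 1/0.40851 = 2.448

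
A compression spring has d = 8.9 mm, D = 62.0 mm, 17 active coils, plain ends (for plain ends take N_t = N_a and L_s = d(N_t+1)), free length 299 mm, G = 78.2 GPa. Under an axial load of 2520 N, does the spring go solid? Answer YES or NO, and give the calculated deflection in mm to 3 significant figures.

k = Gd⁴/(8D³N_a) = (78.2×10³)(8.9⁴)/(8·62.0³·17) = 15.137 N/mm
N_t = 17; L_s = 8.9·18 = 160.2 mm; δ_solid = L₀ − L_s = 299 − 160.2 = 138.8 mm
δ = F/k = 2520/15.137 = 166.47 mm
δ ≥ δ_solid → spring goes solid

YES, δ = 166 mm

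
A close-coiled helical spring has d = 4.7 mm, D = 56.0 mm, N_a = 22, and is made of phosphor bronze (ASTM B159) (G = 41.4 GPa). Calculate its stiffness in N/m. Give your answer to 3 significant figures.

k = Gd⁴/(8D³N_a) = (41.4×10³ × 4.7⁴) / (8 × 56.0³ × 22)
  = 2.02019e+07 / 3.09084e+07 = 0.6536 N/mm = 653.6 N/m

654 N/m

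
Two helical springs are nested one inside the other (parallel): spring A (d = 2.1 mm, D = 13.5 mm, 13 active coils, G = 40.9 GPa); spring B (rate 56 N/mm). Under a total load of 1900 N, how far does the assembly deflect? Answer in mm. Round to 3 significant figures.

32.1 mm

k_A = Gd⁴/(8D³N_a) = (40.9×10³)(2.1⁴)/(8·13.5³·13) = 3.1086 N/mm
Parallel: k_eq = 3.1086 + 56 = 59.109 N/mm
δ = F/k_eq = 1900/59.109 = 32.144 mm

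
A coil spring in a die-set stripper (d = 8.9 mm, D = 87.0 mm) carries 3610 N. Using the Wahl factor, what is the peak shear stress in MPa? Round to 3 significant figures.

Spring index C = D/d = 87.0/8.9 = 9.7753
K_W = (4C−1)/(4C−4) + 0.615/C = 38.101/35.101 + 0.0629 = 1.1484
τ₀ = 8FD/(πd³) = 8·3610·87.0/(π·8.9³) = 2.51256e+06/2214.7 = 1134.5 MPa
τ_max = K·τ₀ = 1.1484 × 1134.5 = 1302.8 MPa

1300 MPa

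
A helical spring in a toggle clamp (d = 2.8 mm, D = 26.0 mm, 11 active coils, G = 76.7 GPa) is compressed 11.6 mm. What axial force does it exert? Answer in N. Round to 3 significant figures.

35.4 N

k = Gd⁴/(8D³N_a) = (76.7×10³)(2.8⁴)/(8·26.0³·11) = 3.0481 N/mm
F = k·δ = 3.0481 × 11.6 = 35.358 N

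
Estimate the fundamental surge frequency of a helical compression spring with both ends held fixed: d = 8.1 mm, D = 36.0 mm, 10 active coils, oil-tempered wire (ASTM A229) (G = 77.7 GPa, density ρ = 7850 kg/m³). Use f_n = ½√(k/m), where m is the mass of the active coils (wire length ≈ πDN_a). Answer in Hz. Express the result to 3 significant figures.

k = Gd⁴/(8D³N_a) = (77.7×10³)(8.1⁴)/(8·36.0³·10) = 89.611 N/mm = 89611 N/m
Wire length L = πDN_a = π·36.0·10 = 1131 mm
m = ρ·(πd²/4)·L = 7850 × 51.53×10⁻⁶ m² × 1.131 m = 0.45749 kg
f_n = ½√(k/m) = 0.5·√(89611/0.45749) = 0.5·√(1.9588e+05) = 221.29 Hz

221 Hz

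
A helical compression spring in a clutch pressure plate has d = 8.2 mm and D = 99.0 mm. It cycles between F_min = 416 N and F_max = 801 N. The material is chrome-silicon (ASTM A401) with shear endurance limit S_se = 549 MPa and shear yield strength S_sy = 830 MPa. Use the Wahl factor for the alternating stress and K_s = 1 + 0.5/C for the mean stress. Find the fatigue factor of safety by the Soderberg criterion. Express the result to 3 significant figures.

1.89

C = D/d = 99.0/8.2 = 12.0732; K_W = (4C−1)/(4C−4)+0.615/C = 1.1187; K_s = 1+0.5/C = 1.0414
F_a = (F_max−F_min)/2 = 192.5 N; F_m = (F_max+F_min)/2 = 608.5 N
τ_a = K_W·8F_aD/(πd³) = 1.1187 × 88.017 = 98.462 MPa
τ_m = K_s·8F_mD/(πd³) = 1.0414 × 278.22 = 289.75 MPa
Soderberg: 1/n_f = τ_a/S_se + τ_m/S_sy = 98.462/549 + 289.75/830 = 0.17935 + 0.34909 = 0.52844
n_f = 1/0.52844 = 1.892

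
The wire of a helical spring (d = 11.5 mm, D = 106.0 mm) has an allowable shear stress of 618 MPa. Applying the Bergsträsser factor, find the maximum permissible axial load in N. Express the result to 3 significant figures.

C = D/d = 106.0/11.5 = 9.2174
K_B = (4C+2)/(4C−3) = 38.870/33.870 = 1.1476
τ_max = K·8FD/(πd³) → F_max = τ_allow·πd³/(8DK)
F_max = 618·π·11.5³/(8·106.0·1.1476) = 2.9528e+06/973.19 = 3034.1 N

3030 N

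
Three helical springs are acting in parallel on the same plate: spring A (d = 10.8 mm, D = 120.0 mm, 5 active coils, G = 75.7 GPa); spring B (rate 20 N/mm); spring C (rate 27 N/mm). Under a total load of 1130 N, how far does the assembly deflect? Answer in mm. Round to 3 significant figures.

k_A = Gd⁴/(8D³N_a) = (75.7×10³)(10.8⁴)/(8·120.0³·5) = 14.9 N/mm
Parallel: k_eq = 14.9 + 20 + 27 = 61.9 N/mm
δ = F/k_eq = 1130/61.9 = 18.255 mm

18.3 mm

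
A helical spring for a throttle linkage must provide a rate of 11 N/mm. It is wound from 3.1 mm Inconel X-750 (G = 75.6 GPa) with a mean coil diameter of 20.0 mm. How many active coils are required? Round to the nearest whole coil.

N_a = Gd⁴/(8D³k) = (75.6×10³ × 3.1⁴)/(8 × 20.0³ × 11)
    = 6.98182e+06 / 704000 = 9.917 → 10 coils

10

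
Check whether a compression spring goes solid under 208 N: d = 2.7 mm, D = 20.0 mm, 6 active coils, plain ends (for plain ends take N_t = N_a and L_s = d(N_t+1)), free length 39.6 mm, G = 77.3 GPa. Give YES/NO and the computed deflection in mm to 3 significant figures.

NO, δ = 19.4 mm

k = Gd⁴/(8D³N_a) = (77.3×10³)(2.7⁴)/(8·20.0³·6) = 10.698 N/mm
N_t = 6; L_s = 2.7·7 = 18.9 mm; δ_solid = L₀ − L_s = 39.6 − 18.9 = 20.7 mm
δ = F/k = 208/10.698 = 19.443 mm
δ < δ_solid → spring does not go solid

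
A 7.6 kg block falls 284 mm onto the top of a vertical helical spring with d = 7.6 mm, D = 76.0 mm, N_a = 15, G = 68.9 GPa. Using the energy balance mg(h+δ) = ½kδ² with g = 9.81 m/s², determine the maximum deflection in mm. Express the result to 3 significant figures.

k = Gd⁴/(8D³N_a) = (68.9×10³)(7.6⁴)/(8·76.0³·15) = 4.3637 N/mm
W = mg = 7.6 × 9.81 = 74.556 N
½kδ² − Wδ − Wh = 0 → δ = (W + √(W² + 2kWh))/k
δ = (74.556 + √(5558.6 + 184792))/4.3637 = (74.556 + 436.29)/4.3637 = 117.07 mm

117 mm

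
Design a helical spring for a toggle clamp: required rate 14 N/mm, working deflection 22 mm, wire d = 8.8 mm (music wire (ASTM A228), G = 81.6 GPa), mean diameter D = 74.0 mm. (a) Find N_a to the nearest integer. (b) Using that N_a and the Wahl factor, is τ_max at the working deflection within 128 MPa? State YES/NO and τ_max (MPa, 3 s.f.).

N_a = Gd⁴/(8D³k) = (81.6×10³)(8.8⁴)/(8·74.0³·14) = 10.78 → N_a = 11
Actual rate k = Gd⁴/(8D³·11) = 13.723 N/mm
Working load F = kδ = 13.723·22 = 301.9 N
C = 74.0/8.8 = 8.4091; K_W = (4C−1)/(4C−4)+0.615/C = 1.1744
τ_max = K_W·8FD/(πd³) = 1.1744·83.481 = 98.037 MPa
τ_max ≤ 128 MPa → acceptable

(a) 11 coils; (b) YES, τ_max = 98.0 MPa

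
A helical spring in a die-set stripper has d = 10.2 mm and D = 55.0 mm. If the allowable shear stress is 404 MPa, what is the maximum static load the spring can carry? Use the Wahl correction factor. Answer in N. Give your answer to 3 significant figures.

2380 N

C = D/d = 55.0/10.2 = 5.3922
K_W = (4C−1)/(4C−4) + 0.615/C = 20.569/17.569 + 0.1141 = 1.2848
τ_max = K·8FD/(πd³) → F_max = τ_allow·πd³/(8DK)
F_max = 404·π·10.2³/(8·55.0·1.2848) = 1.3469e+06/565.32 = 2382.5 N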